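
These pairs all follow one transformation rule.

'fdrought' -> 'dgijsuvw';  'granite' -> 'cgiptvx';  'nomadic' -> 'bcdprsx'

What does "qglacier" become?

The pattern: shift every letter 11 places backward in the alphabet (wrapping around), then sort the characters into alphabetical order.
Working it through for "qglacier": intermediate "fvaprxtg", final "afgprtvx".

afgprtvx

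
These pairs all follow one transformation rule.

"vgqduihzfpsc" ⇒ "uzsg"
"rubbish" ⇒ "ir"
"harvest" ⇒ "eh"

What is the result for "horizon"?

What's happening: move the first 2 characters to the end (rotate left by 2), then keep one character in every 3, starting at position 3 (positions 3rd, 6th, 9th, ...).
On "horizon": the first step gives "rizonho", and the second then gives "zh".

zh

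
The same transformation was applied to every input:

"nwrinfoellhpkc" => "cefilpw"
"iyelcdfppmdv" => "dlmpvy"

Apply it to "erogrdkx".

The rule is to keep every other character starting from the second (positions 2nd, 4th, 6th, ...), then sort the characters into alphabetical order.
Working it through for "erogrdkx": intermediate "rgdx", final "dgrx".

dgrx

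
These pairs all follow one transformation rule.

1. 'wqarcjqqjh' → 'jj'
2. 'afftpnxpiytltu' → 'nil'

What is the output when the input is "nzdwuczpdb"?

What's happening: delete the first 3 characters, then keep one character in every 3, starting at position 3 (positions 3rd, 6th, 9th, ...).
For "nzdwuczpdb", step one produces "wuczpdb"; step two turns that into "cd".

cd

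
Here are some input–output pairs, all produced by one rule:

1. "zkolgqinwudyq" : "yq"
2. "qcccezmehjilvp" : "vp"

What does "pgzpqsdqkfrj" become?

rj

Rule — keep only the last 2 characters.
Doing the same to "pgzpqsdqkfrj": "rj".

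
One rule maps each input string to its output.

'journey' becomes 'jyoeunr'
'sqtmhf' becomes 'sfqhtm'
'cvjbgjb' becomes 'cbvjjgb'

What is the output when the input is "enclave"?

The rule is to take characters alternately from the front and the back (1st, last, 2nd, 2nd-last, ...).
"enclave" → "eenvcal".

eenvcal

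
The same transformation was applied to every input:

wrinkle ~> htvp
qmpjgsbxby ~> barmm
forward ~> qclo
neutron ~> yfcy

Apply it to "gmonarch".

rzln

Each output is the input with this applied: shift every letter 11 places forward in the alphabet (wrapping around), then keep every other character starting from the first (positions 1st, 3rd, 5th, ...).
For "gmonarch", step one produces "rxzylcns"; step two turns that into "rzln".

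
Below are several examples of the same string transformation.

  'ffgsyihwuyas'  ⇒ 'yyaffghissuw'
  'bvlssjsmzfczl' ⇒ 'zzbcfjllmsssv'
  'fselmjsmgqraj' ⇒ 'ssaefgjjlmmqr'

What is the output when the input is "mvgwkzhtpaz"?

zzaghkmptvw

The pattern: sort the characters into alphabetical order, then move the last 2 characters to the front (rotate right by 2).
Working it through for "mvgwkzhtpaz": intermediate "aghkmptvwzz", final "zzaghkmptvw".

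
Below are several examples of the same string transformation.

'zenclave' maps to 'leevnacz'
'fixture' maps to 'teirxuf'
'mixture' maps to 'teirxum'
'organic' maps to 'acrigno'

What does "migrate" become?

reitgam

Rule — take characters alternately from the front and the back (1st, last, 2nd, 2nd-last, ...), then swap the first and last characters.
"migrate" → "meitgar" → "reitgam".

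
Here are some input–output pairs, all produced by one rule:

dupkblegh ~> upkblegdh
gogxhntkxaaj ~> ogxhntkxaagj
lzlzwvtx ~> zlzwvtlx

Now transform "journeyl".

The pattern: swap the first and last characters, then move the first character to the end.
For "journeyl" the result is "ourneyjl".

ourneyjl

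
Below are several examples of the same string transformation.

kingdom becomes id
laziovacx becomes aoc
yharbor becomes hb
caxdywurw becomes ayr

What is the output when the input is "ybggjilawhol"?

The rule is to keep one character in every 3, starting at position 2 (positions 2nd, 5th, 8th, ...).
Doing the same to "ybggjilawhol": "bjao".

bjao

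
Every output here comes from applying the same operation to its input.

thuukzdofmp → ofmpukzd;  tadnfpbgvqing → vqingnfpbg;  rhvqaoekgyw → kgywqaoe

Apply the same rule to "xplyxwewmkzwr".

mkzwryxwew

The rule is to delete the first 3 characters, then swap the front and back halves of the string.
Applying both steps to "xplyxwewmkzwr": "yxwewmkzwr", then "mkzwryxwew".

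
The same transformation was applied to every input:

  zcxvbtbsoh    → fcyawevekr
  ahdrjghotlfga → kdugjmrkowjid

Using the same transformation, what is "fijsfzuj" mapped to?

livmcimx

The rule is to shift every letter 3 places forward in the alphabet (wrapping around), then swap each adjacent pair of characters (1↔2, 3↔4, ...).
For "fijsfzuj", step one produces "ilmvicxm"; step two turns that into "livmcimx".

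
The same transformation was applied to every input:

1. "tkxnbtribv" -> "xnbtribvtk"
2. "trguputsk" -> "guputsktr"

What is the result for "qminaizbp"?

inaizbpqm

In each case the input is transformed by: move the first 2 characters to the end (rotate left by 2).
Doing the same to "qminaizbp": "inaizbpqm".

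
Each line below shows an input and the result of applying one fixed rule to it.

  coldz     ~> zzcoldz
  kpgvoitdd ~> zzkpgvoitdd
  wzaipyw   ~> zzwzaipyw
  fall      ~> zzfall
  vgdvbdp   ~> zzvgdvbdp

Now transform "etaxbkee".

Each output is the input with this applied: prepend "zz".
For "etaxbkee" the result is "zzetaxbkee".

zzetaxbkee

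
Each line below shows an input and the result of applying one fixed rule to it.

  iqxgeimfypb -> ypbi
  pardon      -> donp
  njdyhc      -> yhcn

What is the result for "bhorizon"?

zonb

Looking at the pairs, the operation is to move the last 3 characters to the front (rotate right by 3), then keep only the first 4 characters.
On "bhorizon": the first step gives "zonbhori", and the second then gives "zonb".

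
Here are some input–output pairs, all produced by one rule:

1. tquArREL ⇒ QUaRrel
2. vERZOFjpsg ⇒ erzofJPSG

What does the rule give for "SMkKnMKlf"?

mKkNmkLF

What's happening: flip the case of every letter, then delete the first character.
On "SMkKnMKlf": the first step gives "smKkNmkLF", and the second then gives "mKkNmkLF".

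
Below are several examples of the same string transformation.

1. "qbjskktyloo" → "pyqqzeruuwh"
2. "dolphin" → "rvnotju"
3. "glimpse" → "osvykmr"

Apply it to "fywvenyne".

cbktetkle

In each case the input is transformed by: move the first 2 characters to the end (rotate left by 2), then shift every letter 6 places forward in the alphabet (wrapping around).
On "fywvenyne": the first step gives "wvenynefy", and the second then gives "cbktetkle".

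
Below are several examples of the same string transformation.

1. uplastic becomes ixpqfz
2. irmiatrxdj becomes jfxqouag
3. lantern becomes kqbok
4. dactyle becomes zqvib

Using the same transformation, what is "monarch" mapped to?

kxoze

The pattern: shift every letter 3 places backward in the alphabet (wrapping around), then delete the first 2 characters.
Applying both steps to "monarch": "jlkxoze", then "kxoze".
(Check on "irmiatrxdj": → "fojfxqouag" → "jfxqouag" ✓)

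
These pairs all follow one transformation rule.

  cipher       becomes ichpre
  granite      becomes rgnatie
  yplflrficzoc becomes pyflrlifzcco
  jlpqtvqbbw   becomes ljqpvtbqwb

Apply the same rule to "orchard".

rohcrad

The pattern: swap each adjacent pair of characters (1↔2, 3↔4, ...).
So "orchard" becomes "rohcrad".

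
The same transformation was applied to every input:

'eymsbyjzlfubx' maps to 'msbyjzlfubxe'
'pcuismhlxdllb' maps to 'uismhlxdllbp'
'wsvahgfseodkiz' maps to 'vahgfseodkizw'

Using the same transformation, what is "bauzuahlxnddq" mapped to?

The transformation: move the first character to the end, then delete the first character.
Applying both steps to "bauzuahlxnddq": "auzuahlxnddqb", then "uzuahlxnddqb".

uzuahlxnddqb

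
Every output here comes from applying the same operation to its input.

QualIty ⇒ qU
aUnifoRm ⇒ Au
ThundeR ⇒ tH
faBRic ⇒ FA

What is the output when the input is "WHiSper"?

wh

Looking at the pairs, the operation is to flip the case of every letter, then keep only the first 2 characters.
On "WHiSper" that produces "wh".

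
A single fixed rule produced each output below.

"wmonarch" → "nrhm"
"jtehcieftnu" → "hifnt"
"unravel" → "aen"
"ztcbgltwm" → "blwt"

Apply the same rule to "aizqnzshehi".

qzhhi

The transformation: keep every other character starting from the second (positions 2nd, 4th, 6th, ...), then move the first character to the end.
Starting from "aizqnzshehi": after the first operation, "iqzhh"; after the second, "qzhhi".
(Check on "ztcbgltwm": → "tblw" → "blwt" ✓)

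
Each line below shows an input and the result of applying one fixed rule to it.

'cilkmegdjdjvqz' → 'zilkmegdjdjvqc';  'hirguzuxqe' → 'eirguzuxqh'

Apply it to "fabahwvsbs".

What's happening: swap the first and last characters.
Applying that to "fabahwvsbs" gives "sabahwvsbf".

sabahwvsbf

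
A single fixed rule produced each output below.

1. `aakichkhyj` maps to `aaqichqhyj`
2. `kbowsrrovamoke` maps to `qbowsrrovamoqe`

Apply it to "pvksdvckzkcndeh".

The transformation: replace every "k" with "q".
Applying that to "pvksdvckzkcndeh" gives "pvqsdvcqzqcndeh".

pvqsdvcqzqcndeh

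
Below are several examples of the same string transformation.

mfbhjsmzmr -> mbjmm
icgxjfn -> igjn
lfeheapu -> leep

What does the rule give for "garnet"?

gre

The pattern: keep every other character starting from the first (positions 1st, 3rd, 5th, ...).
"garnet" → "gre".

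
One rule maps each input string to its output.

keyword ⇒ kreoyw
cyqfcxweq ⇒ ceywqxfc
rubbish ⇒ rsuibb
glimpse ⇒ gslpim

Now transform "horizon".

In each case the input is transformed by: delete the last character, then take characters alternately from the front and the back (1st, last, 2nd, 2nd-last, ...).
Starting from "horizon": after the first operation, "horizo"; after the second, "hoozri".
(Check on "glimpse": → "glimps" → "gslpim" ✓)

hoozri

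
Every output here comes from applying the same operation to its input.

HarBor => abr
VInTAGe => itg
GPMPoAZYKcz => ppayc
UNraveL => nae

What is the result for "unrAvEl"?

nae

The rule is to keep every other character starting from the second (positions 2nd, 4th, 6th, ...), then convert every letter to lowercase.
Starting from "unrAvEl": after the first operation, "nAE"; after the second, "nae".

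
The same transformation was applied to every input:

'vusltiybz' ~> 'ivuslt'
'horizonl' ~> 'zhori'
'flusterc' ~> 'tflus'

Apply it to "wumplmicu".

mwumpl

The pattern: delete the last 3 characters, then move the last character to the front.
Applying both steps to "wumplmicu": "wumplm", then "mwumpl".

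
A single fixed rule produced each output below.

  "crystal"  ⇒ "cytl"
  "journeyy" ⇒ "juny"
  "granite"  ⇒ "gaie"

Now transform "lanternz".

The transformation: keep every other character starting from the first (positions 1st, 3rd, 5th, ...).
For "lanternz" the result is "lnen".

lnen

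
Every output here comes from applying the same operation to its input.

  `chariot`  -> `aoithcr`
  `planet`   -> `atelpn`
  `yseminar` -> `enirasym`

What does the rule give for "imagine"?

What's happening: swap each adjacent pair of characters (1↔2, 3↔4, ...), then move the first 3 characters to the end (rotate left by 3).
For "imagine", step one produces "miganie"; step two turns that into "aniemig".

aniemig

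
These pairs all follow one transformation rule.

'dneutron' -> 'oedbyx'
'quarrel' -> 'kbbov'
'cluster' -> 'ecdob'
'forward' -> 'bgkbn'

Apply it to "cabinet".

lsxod

What's happening: shift every letter 10 places forward in the alphabet (wrapping around), then delete the first 2 characters.
For "cabinet", step one produces "mklsxod"; step two turns that into "lsxod".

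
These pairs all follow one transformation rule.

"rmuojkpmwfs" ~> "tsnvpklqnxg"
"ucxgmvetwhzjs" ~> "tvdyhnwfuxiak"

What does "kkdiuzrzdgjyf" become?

gllejvasaehkz

The rule is to shift every letter 1 place forward in the alphabet (wrapping around), then move the last character to the front.
Applying both steps to "kkdiuzrzdgjyf": "llejvasaehkzg", then "gllejvasaehkz".
(Check on "ucxgmvetwhzjs": → "vdyhnwfuxiakt" → "tvdyhnwfuxiak" ✓)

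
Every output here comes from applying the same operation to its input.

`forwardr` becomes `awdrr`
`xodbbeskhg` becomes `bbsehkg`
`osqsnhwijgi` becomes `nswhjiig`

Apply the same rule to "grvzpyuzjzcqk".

pzuyjzczkq

Looking at the pairs, the operation is to delete the first 3 characters, then swap each adjacent pair of characters (1↔2, 3↔4, ...).
Working it through for "grvzpyuzjzcqk": intermediate "zpyuzjzcqk", final "pzuyjzczkq".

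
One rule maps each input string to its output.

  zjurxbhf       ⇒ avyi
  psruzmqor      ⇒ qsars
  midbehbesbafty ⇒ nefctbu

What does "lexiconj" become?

mydo

Each output is the input with this applied: keep every other character starting from the first (positions 1st, 3rd, 5th, ...), then shift every letter 1 place forward in the alphabet (wrapping around).
On "lexiconj": the first step gives "lxcn", and the second then gives "mydo".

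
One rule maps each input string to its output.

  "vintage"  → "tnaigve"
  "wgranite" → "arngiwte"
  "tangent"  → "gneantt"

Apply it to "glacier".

cailegr

In each case the input is transformed by: move the first 3 characters to the end (rotate left by 3), then take characters alternately from the front and the back (1st, last, 2nd, 2nd-last, ...).
Working it through for "glacier": intermediate "ciergla", final "cailegr".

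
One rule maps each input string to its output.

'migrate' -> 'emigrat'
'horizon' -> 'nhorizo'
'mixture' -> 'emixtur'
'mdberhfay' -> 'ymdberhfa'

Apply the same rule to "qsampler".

rqsample

Looking at the pairs, the operation is to move the last character to the front.
On "qsampler" that produces "rqsample".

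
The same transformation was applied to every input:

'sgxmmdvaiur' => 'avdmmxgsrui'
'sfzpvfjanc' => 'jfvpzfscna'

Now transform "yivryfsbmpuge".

The rule is to move the last 3 characters to the front (rotate right by 3), then reverse the string.
Starting from "yivryfsbmpuge": after the first operation, "ugeyivryfsbmp"; after the second, "pmbsfyrviyegu".

pmbsfyrviyegu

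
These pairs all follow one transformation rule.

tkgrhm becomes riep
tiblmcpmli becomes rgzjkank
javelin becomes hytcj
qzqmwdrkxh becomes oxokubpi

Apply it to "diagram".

bgyep

In each case the input is transformed by: delete the last 2 characters, then shift every letter 2 places backward in the alphabet (wrapping around).
Working it through for "diagram": intermediate "diagr", final "bgyep".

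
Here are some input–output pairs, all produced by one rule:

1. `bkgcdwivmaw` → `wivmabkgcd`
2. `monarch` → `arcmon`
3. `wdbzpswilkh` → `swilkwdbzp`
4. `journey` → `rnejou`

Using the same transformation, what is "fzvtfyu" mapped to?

What's happening: delete the last character, then swap the front and back halves of the string.
For "fzvtfyu", step one produces "fzvtfy"; step two turns that into "tfyfzv".

tfyfzv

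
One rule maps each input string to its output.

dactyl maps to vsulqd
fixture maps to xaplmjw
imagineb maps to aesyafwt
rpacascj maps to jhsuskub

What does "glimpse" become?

The rule is to shift every letter 8 places backward in the alphabet (wrapping around).
Applying that to "glimpse" gives "ydaehkw".

ydaehkw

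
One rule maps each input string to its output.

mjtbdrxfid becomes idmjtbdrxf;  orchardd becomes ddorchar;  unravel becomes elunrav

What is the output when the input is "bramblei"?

In each case the input is transformed by: move the last 2 characters to the front (rotate right by 2).
For "bramblei" the result is "eibrambl".

eibrambl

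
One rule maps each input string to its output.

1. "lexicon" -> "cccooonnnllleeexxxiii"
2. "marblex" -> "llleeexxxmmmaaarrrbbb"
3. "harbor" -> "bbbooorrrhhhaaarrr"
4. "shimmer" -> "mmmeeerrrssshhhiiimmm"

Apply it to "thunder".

dddeeerrrttthhhuuunnn

Each output is the input with this applied: move the last 3 characters to the front (rotate right by 3), then repeat every character 3 times.
For "thunder", step one produces "derthun"; step two turns that into "dddeeerrrttthhhuuunnn".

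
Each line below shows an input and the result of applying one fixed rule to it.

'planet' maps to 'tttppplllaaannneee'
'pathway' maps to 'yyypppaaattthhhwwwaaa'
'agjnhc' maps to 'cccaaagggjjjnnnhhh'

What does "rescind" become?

The transformation: repeat every character 3 times, then move the last 3 characters to the front (rotate right by 3).
Applying that to "rescind" gives "dddrrreeesssccciiinnn".

dddrrreeesssccciiinnn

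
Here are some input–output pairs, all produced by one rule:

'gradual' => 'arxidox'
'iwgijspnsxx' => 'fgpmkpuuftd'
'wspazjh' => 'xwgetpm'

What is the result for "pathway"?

Looking at the pairs, the operation is to move the first 3 characters to the end (rotate left by 3), then shift every letter 3 places backward in the alphabet (wrapping around).
Starting from "pathway": after the first operation, "hwaypat"; after the second, "etxvmxq".
(Check on "wspazjh": → "azjhwsp" → "xwgetpm" ✓)

etxvmxq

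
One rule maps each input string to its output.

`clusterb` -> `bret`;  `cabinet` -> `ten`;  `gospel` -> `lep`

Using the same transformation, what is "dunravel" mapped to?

leva

Looking at the pairs, the operation is to take characters alternately from the front and the back (1st, last, 2nd, 2nd-last, ...), then keep every other character starting from the second (positions 2nd, 4th, 6th, ...).
Doing the same to "dunravel": "leva".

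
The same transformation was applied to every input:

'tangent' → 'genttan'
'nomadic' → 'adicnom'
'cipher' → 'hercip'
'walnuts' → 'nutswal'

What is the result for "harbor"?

borhar

Rule — move the first 3 characters to the end (rotate left by 3).
On "harbor" that produces "borhar".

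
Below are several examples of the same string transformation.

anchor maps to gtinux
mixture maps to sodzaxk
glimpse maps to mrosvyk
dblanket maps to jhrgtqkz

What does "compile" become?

iusvork

Looking at the pairs, the operation is to shift every letter 6 places forward in the alphabet (wrapping around).
Doing the same to "compile": "iusvork".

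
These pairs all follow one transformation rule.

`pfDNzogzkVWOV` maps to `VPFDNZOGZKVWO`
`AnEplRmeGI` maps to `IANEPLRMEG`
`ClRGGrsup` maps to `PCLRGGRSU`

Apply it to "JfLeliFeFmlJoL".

LJFLELIFEFMLJO

In each case the input is transformed by: move the last character to the front, then convert every letter to uppercase.
Applying both steps to "JfLeliFeFmlJoL": "LJfLeliFeFmlJo", then "LJFLELIFEFMLJO".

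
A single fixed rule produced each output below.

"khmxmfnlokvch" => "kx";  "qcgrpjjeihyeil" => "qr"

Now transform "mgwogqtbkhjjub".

What's happening: keep one character in every 3, starting at position 1 (positions 1st, 4th, 7th, ...), then delete the last 3 characters.
Working it through for "mgwogqtbkhjjub": intermediate "mothu", final "mo".

mo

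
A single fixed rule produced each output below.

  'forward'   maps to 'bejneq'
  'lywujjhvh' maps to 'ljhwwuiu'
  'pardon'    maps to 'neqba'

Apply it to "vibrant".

Looking at the pairs, the operation is to delete the first character, then shift every letter 13 places forward in the alphabet (wrapping around) — i.e. ROT13.
Applying both steps to "vibrant": "ibrant", then "voenag".

voenag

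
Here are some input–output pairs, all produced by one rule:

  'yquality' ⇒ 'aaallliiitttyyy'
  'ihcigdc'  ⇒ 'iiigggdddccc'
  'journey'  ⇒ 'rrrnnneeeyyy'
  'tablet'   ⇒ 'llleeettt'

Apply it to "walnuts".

nnnuuutttsss

The transformation: delete the first 3 characters, then repeat every character 3 times.
Applying both steps to "walnuts": "nuts", then "nnnuuutttsss".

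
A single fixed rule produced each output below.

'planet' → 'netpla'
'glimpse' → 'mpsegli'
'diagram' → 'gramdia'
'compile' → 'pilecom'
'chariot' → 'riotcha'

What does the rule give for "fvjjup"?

Looking at the pairs, the operation is to move the first 3 characters to the end (rotate left by 3).
Doing the same to "fvjjup": "jupfvj".

jupfvj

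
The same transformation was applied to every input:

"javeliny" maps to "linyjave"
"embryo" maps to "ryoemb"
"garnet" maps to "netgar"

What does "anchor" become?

horanc

The pattern: swap the front and back halves of the string.
"anchor" → "horanc".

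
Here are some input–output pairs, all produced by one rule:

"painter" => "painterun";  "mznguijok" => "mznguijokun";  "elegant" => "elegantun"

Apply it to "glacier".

glacierun

What's happening: append "un".
On "glacier" that produces "glacierun".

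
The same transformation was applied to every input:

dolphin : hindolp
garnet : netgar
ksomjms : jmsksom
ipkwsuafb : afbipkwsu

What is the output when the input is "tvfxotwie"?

wietvfxot

What's happening: move the last 3 characters to the front (rotate right by 3).
Applying that to "tvfxotwie" gives "wietvfxot".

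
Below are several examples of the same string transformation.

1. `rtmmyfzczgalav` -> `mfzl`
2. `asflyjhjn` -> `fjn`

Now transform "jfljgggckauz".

Rule — keep one character in every 3, starting at position 3 (positions 3rd, 6th, 9th, ...).
So "jfljgggckauz" becomes "lgkz".

lgkz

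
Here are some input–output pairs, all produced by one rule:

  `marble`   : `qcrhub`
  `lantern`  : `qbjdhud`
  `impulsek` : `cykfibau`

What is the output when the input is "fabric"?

qvhrsy

Each output is the input with this applied: swap each adjacent pair of characters (1↔2, 3↔4, ...), then shift every letter 10 places backward in the alphabet (wrapping around).
"fabric" → "qvhrsy".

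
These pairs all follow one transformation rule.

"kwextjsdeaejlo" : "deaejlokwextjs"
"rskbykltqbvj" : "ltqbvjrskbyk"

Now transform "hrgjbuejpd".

Looking at the pairs, the operation is to swap the front and back halves of the string.
On "hrgjbuejpd" that produces "uejpdhrgjb".

uejpdhrgjb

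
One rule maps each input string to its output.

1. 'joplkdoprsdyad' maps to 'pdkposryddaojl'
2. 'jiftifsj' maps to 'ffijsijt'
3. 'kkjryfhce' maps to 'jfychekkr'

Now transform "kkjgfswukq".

Each output is the input with this applied: swap each adjacent pair of characters (1↔2, 3↔4, ...), then move the first 3 characters to the end (rotate left by 3).
On "kkjgfswukq": the first step gives "kkgjsfuwqk", and the second then gives "jsfuwqkkkg".

jsfuwqkkkg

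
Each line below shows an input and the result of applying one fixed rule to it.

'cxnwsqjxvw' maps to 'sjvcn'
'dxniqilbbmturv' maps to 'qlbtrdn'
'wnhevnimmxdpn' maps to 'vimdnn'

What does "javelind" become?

What's happening: move the first 3 characters to the end (rotate left by 3), then keep every other character starting from the second (positions 2nd, 4th, 6th, ...).
Starting from "javelind": after the first operation, "elindjav"; after the second, "lnjv".

lnjv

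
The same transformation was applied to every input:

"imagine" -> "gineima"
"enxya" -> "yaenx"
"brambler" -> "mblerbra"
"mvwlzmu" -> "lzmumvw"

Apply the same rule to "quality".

lityqua

What's happening: move the first 3 characters to the end (rotate left by 3).
Doing the same to "quality": "lityqua".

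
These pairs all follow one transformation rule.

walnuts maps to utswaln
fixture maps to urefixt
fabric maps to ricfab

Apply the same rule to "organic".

The rule is to move the last 3 characters to the front (rotate right by 3).
On "organic" that produces "nicorga".

nicorga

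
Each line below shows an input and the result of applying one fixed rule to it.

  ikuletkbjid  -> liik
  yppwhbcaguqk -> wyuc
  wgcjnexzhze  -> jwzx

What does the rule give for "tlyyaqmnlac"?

Rule — keep one character in every 3, starting at position 1 (positions 1st, 4th, 7th, ...), then swap each adjacent pair of characters (1↔2, 3↔4, ...).
Doing the same to "tlyyaqmnlac": "ytam".
(Check on "ikuletkbjid": → "ilki" → "liik" ✓)

ytam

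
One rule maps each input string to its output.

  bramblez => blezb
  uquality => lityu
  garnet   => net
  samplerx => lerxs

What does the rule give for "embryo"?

The pattern: swap the front and back halves of the string, then delete the last 3 characters.
Starting from "embryo": after the first operation, "ryoemb"; after the second, "ryo".

ryo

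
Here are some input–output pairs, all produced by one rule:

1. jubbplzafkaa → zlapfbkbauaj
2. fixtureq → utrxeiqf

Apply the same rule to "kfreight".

What's happening: swap the front and back halves of the string, then take characters alternately from the front and the back (1st, last, 2nd, 2nd-last, ...).
Working it through for "kfreight": intermediate "ightkfre", final "iegrhftk".
(Check on "fixtureq": → "ureqfixt" → "utrxeiqf" ✓)

iegrhftk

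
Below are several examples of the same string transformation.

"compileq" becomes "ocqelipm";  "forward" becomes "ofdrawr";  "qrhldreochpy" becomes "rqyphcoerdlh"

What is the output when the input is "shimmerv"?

hsvremmi

The transformation: move the first 2 characters to the end (rotate left by 2), then reverse the string.
Applying both steps to "shimmerv": "immervsh", then "hsvremmi".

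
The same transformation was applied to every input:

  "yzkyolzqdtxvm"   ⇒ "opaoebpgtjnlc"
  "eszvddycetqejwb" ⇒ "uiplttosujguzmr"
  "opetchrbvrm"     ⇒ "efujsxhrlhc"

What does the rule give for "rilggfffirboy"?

The pattern: shift every letter 10 places backward in the alphabet (wrapping around).
On "rilggfffirboy" that produces "hybwwvvvyhreo".

hybwwvvvyhreo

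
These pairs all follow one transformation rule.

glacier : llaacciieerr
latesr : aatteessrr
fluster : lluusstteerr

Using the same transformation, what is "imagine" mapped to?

Each output is the input with this applied: double every character, then delete the first 2 characters.
On "imagine": the first step gives "iimmaaggiinnee", and the second then gives "mmaaggiinnee".

mmaaggiinnee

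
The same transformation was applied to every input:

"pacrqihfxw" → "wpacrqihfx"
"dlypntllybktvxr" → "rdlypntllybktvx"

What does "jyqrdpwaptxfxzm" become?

The rule is to move the last character to the front.
Doing the same to "jyqrdpwaptxfxzm": "mjyqrdpwaptxfxz".

mjyqrdpwaptxfxz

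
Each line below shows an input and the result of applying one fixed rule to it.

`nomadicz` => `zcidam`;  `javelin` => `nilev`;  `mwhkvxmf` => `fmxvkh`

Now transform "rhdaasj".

jsaad

Rule — reverse the string, then delete the last 2 characters.
For "rhdaasj", step one produces "jsaadhr"; step two turns that into "jsaad".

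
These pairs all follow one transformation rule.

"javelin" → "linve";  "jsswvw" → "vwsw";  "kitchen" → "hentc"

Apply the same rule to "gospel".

elsp

The transformation: delete the first 2 characters, then move the first 2 characters to the end (rotate left by 2).
"gospel" → "spel" → "elsp".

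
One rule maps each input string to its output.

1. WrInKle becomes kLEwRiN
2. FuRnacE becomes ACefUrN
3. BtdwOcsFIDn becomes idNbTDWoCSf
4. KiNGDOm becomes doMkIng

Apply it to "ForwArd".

aRDfORW

The transformation: flip the case of every letter, then move the last 3 characters to the front (rotate right by 3).
"ForwArd" → "fORWaRD" → "aRDfORW".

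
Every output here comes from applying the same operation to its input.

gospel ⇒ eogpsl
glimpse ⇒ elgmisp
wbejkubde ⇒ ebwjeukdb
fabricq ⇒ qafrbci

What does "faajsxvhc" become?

The rule is to swap each adjacent pair of characters (1↔2, 3↔4, ...), then move the last character to the front.
For "faajsxvhc", step one produces "afjaxshvc"; step two turns that into "cafjaxshv".

cafjaxshv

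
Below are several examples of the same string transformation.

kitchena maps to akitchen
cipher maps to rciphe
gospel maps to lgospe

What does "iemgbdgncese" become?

The pattern: move the last character to the front.
On "iemgbdgncese" that produces "eiemgbdgnces".

eiemgbdgnces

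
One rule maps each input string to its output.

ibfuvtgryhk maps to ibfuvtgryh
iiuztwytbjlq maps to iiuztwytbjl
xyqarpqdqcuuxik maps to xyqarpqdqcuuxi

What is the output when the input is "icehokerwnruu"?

In each case the input is transformed by: delete the last character.
So "icehokerwnruu" becomes "icehokerwnru".

icehokerwnru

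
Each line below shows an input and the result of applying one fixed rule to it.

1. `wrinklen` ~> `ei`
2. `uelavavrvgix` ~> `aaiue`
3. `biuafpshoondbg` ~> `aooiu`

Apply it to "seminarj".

In each case the input is transformed by: move the first 3 characters to the end (rotate left by 3), then keep only the vowels.
For "seminarj", step one produces "inarjsem"; step two turns that into "iae".

iae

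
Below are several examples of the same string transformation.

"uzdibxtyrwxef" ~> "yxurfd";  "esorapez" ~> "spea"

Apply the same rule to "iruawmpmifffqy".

Looking at the pairs, the operation is to sort the characters into reverse alphabetical order, then keep every other character starting from the second (positions 2nd, 4th, 6th, ...).
Applying both steps to "iruawmpmifffqy": "ywurqpmmiifffa", then "wrpmifa".

wrpmifa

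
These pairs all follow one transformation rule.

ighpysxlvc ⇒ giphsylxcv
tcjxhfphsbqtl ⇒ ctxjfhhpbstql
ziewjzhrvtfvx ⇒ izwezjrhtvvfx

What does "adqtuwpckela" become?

Each output is the input with this applied: swap each adjacent pair of characters (1↔2, 3↔4, ...).
Applying that to "adqtuwpckela" gives "datqwucpekal".

datqwucpekal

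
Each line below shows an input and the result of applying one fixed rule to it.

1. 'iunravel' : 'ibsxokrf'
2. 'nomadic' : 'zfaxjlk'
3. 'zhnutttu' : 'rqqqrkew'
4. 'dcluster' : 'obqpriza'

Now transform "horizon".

klwfole

The pattern: shift every letter 3 places backward in the alphabet (wrapping around), then reverse the string.
"horizon" → "elofwlk" → "klwfole".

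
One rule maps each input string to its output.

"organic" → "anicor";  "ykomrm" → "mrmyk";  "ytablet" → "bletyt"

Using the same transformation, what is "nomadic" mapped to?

adicno

Each output is the input with this applied: move the first 2 characters to the end (rotate left by 2), then delete the first character.
Working it through for "nomadic": intermediate "madicno", final "adicno".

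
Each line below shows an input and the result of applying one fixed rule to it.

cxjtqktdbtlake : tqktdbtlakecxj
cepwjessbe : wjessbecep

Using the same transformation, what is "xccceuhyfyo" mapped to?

ceuhyfyoxcc

What's happening: move the first 3 characters to the end (rotate left by 3).
For "xccceuhyfyo" the result is "ceuhyfyoxcc".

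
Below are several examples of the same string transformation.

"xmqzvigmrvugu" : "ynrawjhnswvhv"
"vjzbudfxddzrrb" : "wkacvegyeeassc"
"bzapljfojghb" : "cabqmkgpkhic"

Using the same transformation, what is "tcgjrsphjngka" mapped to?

The transformation: shift every letter 1 place forward in the alphabet (wrapping around).
So "tcgjrsphjngka" becomes "udhkstqikohlb".

udhkstqikohlb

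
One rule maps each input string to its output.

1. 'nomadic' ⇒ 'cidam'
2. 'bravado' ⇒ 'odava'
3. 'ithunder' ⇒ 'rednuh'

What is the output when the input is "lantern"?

nretn

The pattern: delete the first 2 characters, then reverse the string.
Applying both steps to "lantern": "ntern", then "nretn".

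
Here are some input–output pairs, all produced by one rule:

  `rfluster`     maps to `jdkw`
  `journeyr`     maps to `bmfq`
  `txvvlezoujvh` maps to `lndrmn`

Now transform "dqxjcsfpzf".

The rule is to keep every other character starting from the first (positions 1st, 3rd, 5th, ...), then shift every letter 8 places backward in the alphabet (wrapping around).
Starting from "dqxjcsfpzf": after the first operation, "dxcfz"; after the second, "vpuxr".

vpuxr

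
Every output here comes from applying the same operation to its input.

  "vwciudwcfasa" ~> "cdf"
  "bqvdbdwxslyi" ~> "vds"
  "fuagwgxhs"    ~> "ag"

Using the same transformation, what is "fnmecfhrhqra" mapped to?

Rule — delete the last character, then keep one character in every 3, starting at position 3 (positions 3rd, 6th, 9th, ...).
Applying that to "fnmecfhrhqra" gives "mfh".

mfh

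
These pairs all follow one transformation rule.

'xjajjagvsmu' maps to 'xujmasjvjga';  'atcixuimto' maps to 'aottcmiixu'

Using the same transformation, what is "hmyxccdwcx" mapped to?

The rule is to take characters alternately from the front and the back (1st, last, 2nd, 2nd-last, ...).
"hmyxccdwcx" → "hxmcywxdcc".

hxmcywxdcc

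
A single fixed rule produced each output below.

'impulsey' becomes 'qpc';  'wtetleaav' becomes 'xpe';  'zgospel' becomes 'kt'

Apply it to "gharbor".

Rule — shift every letter 4 places forward in the alphabet (wrapping around), then keep one character in every 3, starting at position 2 (positions 2nd, 5th, 8th, ...).
Applying both steps to "gharbor": "klevfsv", then "lf".

lf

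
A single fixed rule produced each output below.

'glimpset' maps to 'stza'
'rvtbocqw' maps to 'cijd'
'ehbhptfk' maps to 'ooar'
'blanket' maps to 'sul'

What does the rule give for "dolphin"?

vwp

Each output is the input with this applied: keep every other character starting from the second (positions 2nd, 4th, 6th, ...), then shift every letter 7 places forward in the alphabet (wrapping around).
For "dolphin", step one produces "opi"; step two turns that into "vwp".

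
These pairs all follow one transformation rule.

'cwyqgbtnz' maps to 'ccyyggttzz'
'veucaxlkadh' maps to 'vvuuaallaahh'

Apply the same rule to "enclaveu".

Rule — keep every other character starting from the first (positions 1st, 3rd, 5th, ...), then double every character.
Applying both steps to "enclaveu": "ecae", then "eeccaaee".

eeccaaee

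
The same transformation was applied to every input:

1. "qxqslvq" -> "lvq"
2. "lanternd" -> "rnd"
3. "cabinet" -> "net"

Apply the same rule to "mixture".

ure

The pattern: keep only the last 3 characters.
Doing the same to "mixture": "ure".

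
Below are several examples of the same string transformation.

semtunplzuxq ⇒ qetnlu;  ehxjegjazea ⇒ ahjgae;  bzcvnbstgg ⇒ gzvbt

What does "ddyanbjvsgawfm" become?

The rule is to move the last character to the front, then keep every other character starting from the first (positions 1st, 3rd, 5th, ...).
So "ddyanbjvsgawfm" becomes "mdabvgw".

mdabvgw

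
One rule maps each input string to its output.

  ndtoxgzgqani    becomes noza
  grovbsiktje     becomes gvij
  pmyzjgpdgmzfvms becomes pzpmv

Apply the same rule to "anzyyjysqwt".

ayyw

Rule — keep one character in every 3, starting at position 1 (positions 1st, 4th, 7th, ...).
For "anzyyjysqwt" the result is "ayyw".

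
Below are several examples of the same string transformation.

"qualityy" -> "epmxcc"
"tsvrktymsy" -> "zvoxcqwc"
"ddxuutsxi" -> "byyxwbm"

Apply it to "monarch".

revgl

The transformation: shift every letter 4 places forward in the alphabet (wrapping around), then delete the first 2 characters.
For "monarch" the result is "revgl".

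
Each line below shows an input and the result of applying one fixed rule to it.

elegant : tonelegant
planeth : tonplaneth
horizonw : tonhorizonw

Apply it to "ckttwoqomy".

tonckttwoqomy

The transformation: prepend "ton".
So "ckttwoqomy" becomes "tonckttwoqomy".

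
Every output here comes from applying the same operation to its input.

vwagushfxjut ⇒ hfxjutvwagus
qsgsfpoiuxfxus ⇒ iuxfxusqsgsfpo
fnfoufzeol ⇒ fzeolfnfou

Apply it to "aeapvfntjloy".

ntjloyaeapvf

Looking at the pairs, the operation is to swap the front and back halves of the string.
"aeapvfntjloy" → "ntjloyaeapvf".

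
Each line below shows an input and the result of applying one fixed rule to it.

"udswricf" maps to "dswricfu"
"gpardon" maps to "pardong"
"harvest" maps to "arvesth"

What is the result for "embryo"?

mbryoe

What's happening: move the first character to the end.
For "embryo" the result is "mbryoe".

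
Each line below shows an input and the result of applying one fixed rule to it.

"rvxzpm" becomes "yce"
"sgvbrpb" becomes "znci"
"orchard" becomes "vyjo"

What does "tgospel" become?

anvz

Rule — delete the last 3 characters, then shift every letter 7 places forward in the alphabet (wrapping around).
Applying both steps to "tgospel": "tgos", then "anvz".
(Check on "sgvbrpb": → "sgvb" → "znci" ✓)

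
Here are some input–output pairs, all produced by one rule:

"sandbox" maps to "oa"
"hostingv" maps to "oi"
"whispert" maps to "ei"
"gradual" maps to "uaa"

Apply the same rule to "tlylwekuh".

ue

The transformation: move the last 3 characters to the front (rotate right by 3), then keep only the vowels.
Starting from "tlylwekuh": after the first operation, "kuhtlylwe"; after the second, "ue".
(Check on "sandbox": → "boxsand" → "oa" ✓)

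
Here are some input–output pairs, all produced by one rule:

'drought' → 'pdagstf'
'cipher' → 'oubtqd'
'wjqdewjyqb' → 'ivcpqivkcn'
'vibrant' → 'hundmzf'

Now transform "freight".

Each output is the input with this applied: shift every letter 12 places forward in the alphabet (wrapping around).
On "freight" that produces "rdqustf".

rdqustf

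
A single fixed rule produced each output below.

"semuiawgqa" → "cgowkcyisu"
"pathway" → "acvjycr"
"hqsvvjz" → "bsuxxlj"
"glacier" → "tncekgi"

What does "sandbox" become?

zcpfdqu

In each case the input is transformed by: swap the first and last characters, then shift every letter 2 places forward in the alphabet (wrapping around).
For "sandbox", step one produces "xandbos"; step two turns that into "zcpfdqu".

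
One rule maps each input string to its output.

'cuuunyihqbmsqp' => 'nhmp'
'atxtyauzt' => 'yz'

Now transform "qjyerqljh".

rj

The transformation: delete the first 2 characters, then keep one character in every 3, starting at position 3 (positions 3rd, 6th, 9th, ...).
Starting from "qjyerqljh": after the first operation, "yerqljh"; after the second, "rj".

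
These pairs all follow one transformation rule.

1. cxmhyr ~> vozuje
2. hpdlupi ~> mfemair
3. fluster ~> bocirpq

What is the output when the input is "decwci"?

Looking at the pairs, the operation is to move the last 2 characters to the front (rotate right by 2), then shift every letter 3 places backward in the alphabet (wrapping around).
Applying both steps to "decwci": "cidecw", then "zfabzt".

zfabzt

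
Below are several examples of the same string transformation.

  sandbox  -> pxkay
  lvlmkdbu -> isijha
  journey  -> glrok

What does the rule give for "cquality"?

Each output is the input with this applied: shift every letter 3 places backward in the alphabet (wrapping around), then delete the last 2 characters.
Applying both steps to "cquality": "znrxifqv", then "znrxif".

znrxif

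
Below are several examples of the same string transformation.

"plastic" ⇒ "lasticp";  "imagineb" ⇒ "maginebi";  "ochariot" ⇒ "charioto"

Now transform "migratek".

igratekm

The pattern: move the first character to the end.
On "migratek" that produces "igratekm".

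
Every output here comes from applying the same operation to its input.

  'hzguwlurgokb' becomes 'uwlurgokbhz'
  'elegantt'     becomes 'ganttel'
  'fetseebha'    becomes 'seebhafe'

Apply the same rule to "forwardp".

In each case the input is transformed by: move the first 3 characters to the end (rotate left by 3), then delete the last character.
Working it through for "forwardp": intermediate "wardpfor", final "wardpfo".

wardpfo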